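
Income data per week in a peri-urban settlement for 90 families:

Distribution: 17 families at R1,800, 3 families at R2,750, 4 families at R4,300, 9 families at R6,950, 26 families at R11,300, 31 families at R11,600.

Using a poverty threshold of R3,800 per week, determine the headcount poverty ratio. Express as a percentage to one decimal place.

20 of the 90 families have income below R3,800.
H = 20/90 = 22.2%.

22.2%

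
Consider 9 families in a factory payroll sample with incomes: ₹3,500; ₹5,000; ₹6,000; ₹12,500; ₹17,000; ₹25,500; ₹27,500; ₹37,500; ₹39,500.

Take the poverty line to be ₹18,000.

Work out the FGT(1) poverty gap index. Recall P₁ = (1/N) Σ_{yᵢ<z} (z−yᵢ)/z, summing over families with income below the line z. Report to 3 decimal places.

0.284

Incomes under z: ₹3,500, ₹5,000, ₹6,000, ₹12,500, ₹17,000 (q = 5 of N = 9).
Gap ratios (z−y)/z: (18000−3500)/18000 = 0.8056; (18000−5000)/18000 = 0.7222; (18000−6000)/18000 = 0.6667; (18000−12500)/18000 = 0.3056; (18000−17000)/18000 = 0.0556.
Sum of shortfalls = 2.555556; P₁ averages over all N: 2.555556 / 9 = 0.284.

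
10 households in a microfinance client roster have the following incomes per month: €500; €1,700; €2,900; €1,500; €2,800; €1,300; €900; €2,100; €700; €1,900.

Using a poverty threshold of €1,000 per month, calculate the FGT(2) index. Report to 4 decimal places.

Below z: €500, €700, €900 (q = 3 of N = 10).
Relative gaps: (1000−500)/1000 = 0.5000; (1000−700)/1000 = 0.3000; (1000−900)/1000 = 0.1000.
Squared: 0.2500; 0.0900; 0.0100.
Sum = 0.350000; P₂ = 0.350000 / 10 = 0.0350.

0.0350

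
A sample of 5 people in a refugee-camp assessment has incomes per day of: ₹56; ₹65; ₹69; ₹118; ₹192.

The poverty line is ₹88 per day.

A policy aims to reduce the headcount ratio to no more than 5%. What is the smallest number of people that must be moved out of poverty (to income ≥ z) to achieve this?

3

3 of the 5 people are poor, so H = 3/5 = 0.600.
A headcount ratio of at most 5% allows at most ⌊0.05 × 5⌋ = 0 poor people.
So at least 3 − 0 = 3 must be lifted.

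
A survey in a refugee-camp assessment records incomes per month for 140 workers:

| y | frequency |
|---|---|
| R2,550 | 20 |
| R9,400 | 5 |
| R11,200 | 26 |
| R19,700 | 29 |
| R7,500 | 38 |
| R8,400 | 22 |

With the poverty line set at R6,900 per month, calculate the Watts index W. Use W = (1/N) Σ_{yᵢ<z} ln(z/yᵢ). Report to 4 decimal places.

0.1422

Poor units: 20×R2,550 (q = 20 of N = 140).
ln(z/y) terms: ln(6900/2550) = 0.9954 (×20).
W = 19.908561 / 140 = 0.1422.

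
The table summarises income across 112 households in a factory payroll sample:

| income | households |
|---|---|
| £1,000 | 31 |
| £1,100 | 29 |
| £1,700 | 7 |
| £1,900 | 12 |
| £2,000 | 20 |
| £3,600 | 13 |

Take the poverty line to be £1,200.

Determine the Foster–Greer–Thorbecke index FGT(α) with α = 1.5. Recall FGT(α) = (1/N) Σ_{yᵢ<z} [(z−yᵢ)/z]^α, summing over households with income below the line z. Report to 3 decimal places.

Below the line: 31×£1,000, 29×£1,100 (q = 60 of N = 112).
Normalized shortfalls: (1200−1000)/1200 = 0.1667 (×31); (1200−1100)/1200 = 0.0833 (×29).
Raised to α = 1.5: 0.06804 (×31); 0.02406 (×29).
Sum = 2.806914; FGT(1.5) = 2.806914 / 112 = 0.025.

0.025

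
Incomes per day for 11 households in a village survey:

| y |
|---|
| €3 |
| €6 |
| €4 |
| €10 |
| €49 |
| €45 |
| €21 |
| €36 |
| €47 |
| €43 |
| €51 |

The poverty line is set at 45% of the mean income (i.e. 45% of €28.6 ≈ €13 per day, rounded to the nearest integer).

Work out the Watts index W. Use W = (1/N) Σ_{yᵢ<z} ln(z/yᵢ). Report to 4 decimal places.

Below z: €3, €4, €6, €10 (q = 4 of N = 11).
Log gaps: ln(13/3) = 1.4663; ln(13/4) = 1.1787; ln(13/6) = 0.7732; ln(13/10) = 0.2624.
W = 3.680546 / 11 = 0.3346.

0.3346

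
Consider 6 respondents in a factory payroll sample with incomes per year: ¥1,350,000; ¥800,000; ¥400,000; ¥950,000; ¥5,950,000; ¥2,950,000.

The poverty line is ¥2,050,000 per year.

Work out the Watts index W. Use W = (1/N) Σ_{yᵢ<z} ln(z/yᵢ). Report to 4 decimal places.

Poor units: ¥400,000, ¥800,000, ¥950,000, ¥1,350,000 (q = 4 of N = 6).
ln(z/y) terms: ln(2050000/400000) = 1.6341; ln(2050000/800000) = 0.9410; ln(2050000/950000) = 0.7691; ln(2050000/1350000) = 0.4177.
W = 3.761982 / 6 = 0.6270.

0.6270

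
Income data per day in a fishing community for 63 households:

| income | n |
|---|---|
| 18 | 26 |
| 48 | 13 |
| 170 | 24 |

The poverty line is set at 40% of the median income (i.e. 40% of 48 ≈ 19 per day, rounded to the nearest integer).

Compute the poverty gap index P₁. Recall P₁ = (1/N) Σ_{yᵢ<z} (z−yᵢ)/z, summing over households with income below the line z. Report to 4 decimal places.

Below z: 26×18 (q = 26 of N = 63).
Shortfall ratios: (19−18)/19 = 0.0526 (×26).
Σ = 1.368421. Dividing by the full population N = 63 gives P₁ = 0.0217.

0.0217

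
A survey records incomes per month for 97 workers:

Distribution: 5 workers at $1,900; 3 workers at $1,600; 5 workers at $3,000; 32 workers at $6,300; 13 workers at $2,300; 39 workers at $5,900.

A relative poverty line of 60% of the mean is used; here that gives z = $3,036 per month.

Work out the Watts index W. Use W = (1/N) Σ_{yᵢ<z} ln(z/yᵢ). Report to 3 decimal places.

0.082

Incomes under z: 3×$1,600, 5×$1,900, 13×$2,300, 5×$3,000 (q = 26 of N = 97).
Log gaps: ln(3036/1600) = 0.6405 (×3); ln(3036/1900) = 0.4687 (×5); ln(3036/2300) = 0.2776 (×13); ln(3036/3000) = 0.0119 (×5).
W = 7.933902 / 97 = 0.082.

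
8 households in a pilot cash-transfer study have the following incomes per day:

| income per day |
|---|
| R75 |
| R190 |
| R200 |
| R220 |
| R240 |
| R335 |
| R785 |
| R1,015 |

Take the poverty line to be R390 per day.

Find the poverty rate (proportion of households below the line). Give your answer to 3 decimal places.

0.750

6 of the 8 households have income below R390.
H = 6/8 = 0.750.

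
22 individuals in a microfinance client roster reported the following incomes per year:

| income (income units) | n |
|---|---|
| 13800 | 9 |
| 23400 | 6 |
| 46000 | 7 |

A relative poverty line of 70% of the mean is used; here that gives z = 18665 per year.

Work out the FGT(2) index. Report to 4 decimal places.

Below z: 9×13800 (q = 9 of N = 22).
Gap ratios (z−y)/z: (18665−13800)/18665 = 0.2606 (×9).
Squared: 0.0679 (×9).
Sum = 0.611438; P₂ = 0.611438 / 22 = 0.0278.

0.0278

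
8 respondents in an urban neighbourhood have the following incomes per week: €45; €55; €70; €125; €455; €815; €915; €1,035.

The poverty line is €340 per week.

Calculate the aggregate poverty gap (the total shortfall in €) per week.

Poor units: €45, €55, €70, €125 (q = 4 of N = 8).
Individual gaps: 340−45 = 295; 340−55 = 285; 340−70 = 270; 340−125 = 215.
Aggregate gap = €1,065.

€1,065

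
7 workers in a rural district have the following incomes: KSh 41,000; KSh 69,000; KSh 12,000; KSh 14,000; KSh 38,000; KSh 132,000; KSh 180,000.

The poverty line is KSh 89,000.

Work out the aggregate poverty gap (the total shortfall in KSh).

Incomes under z: KSh 12,000, KSh 14,000, KSh 38,000, KSh 41,000, KSh 69,000 (q = 5 of N = 7).
Individual gaps: 89000−12000 = 77000; 89000−14000 = 75000; 89000−38000 = 51000; 89000−41000 = 48000; 89000−69000 = 20000.
Aggregate gap = KSh 271,000.

KSh 271,000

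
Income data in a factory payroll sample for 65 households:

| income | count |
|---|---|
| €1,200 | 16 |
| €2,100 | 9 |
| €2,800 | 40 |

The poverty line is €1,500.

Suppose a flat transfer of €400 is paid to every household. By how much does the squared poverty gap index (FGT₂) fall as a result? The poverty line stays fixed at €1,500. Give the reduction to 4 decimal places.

Before: below the line — 16×€1,200; squared poverty gap index (FGT₂) = 0.009846.
After the €400 transfer: below the line — none; squared poverty gap index (FGT₂) = 0.000000.
Reduction = 0.009846 − 0.000000 = 0.0098.

0.0098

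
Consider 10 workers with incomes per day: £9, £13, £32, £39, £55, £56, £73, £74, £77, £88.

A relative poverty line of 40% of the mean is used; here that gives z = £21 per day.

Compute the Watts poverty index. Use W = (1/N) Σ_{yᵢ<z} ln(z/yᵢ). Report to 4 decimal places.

Incomes under z: £9, £13 (q = 2 of N = 10).
ln(z/y) terms: ln(21/9) = 0.8473; ln(21/13) = 0.4796.
W = 1.326871 / 10 = 0.1327.

0.1327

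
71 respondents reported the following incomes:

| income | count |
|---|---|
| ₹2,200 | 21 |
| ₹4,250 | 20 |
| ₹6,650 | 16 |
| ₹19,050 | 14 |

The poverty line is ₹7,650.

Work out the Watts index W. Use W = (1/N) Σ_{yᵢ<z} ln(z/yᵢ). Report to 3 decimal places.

0.566

Poor units: 21×₹2,200, 20×₹4,250, 16×₹6,650 (q = 57 of N = 71).
ln(z/y) terms: ln(7650/2200) = 1.2462 (×21); ln(7650/4250) = 0.5878 (×20); ln(7650/6650) = 0.1401 (×16).
W = 40.168368 / 71 = 0.566.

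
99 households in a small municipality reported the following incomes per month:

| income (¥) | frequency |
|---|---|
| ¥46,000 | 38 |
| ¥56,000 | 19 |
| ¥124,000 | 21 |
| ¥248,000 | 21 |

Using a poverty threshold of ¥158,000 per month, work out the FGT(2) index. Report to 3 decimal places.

Incomes under z: 38×¥46,000, 19×¥56,000, 21×¥124,000 (q = 78 of N = 99).
Normalized shortfalls: (158000−46000)/158000 = 0.7089 (×38); (158000−56000)/158000 = 0.6456 (×19); (158000−124000)/158000 = 0.2152 (×21).
Squared: 0.5025 (×38); 0.4168 (×19); 0.0463 (×21).
Sum = 27.985259; P₂ = 27.985259 / 99 = 0.283.

0.283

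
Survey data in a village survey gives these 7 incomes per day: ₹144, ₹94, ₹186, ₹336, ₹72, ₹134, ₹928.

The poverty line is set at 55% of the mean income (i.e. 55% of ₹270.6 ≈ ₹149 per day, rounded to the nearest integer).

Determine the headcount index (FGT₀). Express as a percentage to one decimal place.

57.1%

4 of the 7 people have income below ₹149.
H = 4/7 = 57.1%.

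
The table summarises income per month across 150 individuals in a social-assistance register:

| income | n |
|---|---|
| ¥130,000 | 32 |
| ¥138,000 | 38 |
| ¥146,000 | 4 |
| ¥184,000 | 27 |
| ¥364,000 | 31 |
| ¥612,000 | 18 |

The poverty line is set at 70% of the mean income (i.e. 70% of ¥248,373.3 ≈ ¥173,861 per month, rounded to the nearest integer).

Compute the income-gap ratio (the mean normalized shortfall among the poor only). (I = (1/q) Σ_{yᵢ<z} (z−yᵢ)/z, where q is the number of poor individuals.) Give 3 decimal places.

Below z: 32×¥130,000, 38×¥138,000, 4×¥146,000 (q = 74 of N = 150).
Relative gaps: 0.2523 (×32), 0.2063 (×38), 0.1602 (×4); sum = 16.551809.
I averages over the q = 74 poor units only: 16.551809 / 74 = 0.224.

0.224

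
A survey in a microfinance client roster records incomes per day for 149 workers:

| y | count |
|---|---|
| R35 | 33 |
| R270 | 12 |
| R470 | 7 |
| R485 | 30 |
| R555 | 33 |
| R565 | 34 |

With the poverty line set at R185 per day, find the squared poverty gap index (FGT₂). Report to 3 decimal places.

0.146

Below the line: 33×R35 (q = 33 of N = 149).
Normalized shortfalls: (185−35)/185 = 0.8108 (×33).
Squared: 0.6574 (×33).
Sum = 21.694668; P₂ = 21.694668 / 149 = 0.146.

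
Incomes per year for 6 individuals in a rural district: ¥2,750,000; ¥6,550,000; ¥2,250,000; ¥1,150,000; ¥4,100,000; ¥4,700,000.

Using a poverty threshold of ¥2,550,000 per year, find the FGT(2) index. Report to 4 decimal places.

0.0525

Below z: ¥1,150,000, ¥2,250,000 (q = 2 of N = 6).
Shortfall ratios: (2550000−1150000)/2550000 = 0.5490; (2550000−2250000)/2550000 = 0.1176.
Squared: 0.3014; 0.0138.
Sum = 0.315263; P₂ = 0.315263 / 6 = 0.0525.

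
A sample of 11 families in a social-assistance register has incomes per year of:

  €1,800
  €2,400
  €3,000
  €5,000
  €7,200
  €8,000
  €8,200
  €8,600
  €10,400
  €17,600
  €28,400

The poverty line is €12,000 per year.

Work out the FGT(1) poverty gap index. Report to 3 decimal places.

Poor units: €1,800, €2,400, €3,000, €5,000, €7,200, €8,000, €8,200, €8,600, €10,400 (q = 9 of N = 11).
Shortfall ratios: (12000−1800)/12000 = 0.8500; (12000−2400)/12000 = 0.8000; (12000−3000)/12000 = 0.7500; (12000−5000)/12000 = 0.5833; (12000−7200)/12000 = 0.4000; (12000−8000)/12000 = 0.3333; (12000−8200)/12000 = 0.3167; (12000−8600)/12000 = 0.2833; (12000−10400)/12000 = 0.1333.
Sum of shortfalls = 4.450000; P₁ averages over all N: 4.450000 / 11 = 0.405.

0.405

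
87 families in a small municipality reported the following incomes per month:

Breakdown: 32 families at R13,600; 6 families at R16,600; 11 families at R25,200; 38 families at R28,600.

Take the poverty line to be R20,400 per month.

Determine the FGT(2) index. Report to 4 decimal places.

0.0433

Below z: 32×R13,600, 6×R16,600 (q = 38 of N = 87).
Relative gaps: (20400−13600)/20400 = 0.3333 (×32); (20400−16600)/20400 = 0.1863 (×6).
Squared: 0.1111 (×32); 0.0347 (×6).
Sum = 3.763745; P₂ = 3.763745 / 87 = 0.0433.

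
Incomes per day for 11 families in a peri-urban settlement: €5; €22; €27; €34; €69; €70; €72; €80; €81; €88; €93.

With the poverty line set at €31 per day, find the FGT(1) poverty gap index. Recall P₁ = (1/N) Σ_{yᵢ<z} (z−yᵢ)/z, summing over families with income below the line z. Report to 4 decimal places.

0.1144

Poor units: €5, €22, €27 (q = 3 of N = 11).
Shortfall ratios: (31−5)/31 = 0.8387; (31−22)/31 = 0.2903; (31−27)/31 = 0.1290.
Σ = 1.258065. Dividing by the full population N = 11 gives P₁ = 0.1144.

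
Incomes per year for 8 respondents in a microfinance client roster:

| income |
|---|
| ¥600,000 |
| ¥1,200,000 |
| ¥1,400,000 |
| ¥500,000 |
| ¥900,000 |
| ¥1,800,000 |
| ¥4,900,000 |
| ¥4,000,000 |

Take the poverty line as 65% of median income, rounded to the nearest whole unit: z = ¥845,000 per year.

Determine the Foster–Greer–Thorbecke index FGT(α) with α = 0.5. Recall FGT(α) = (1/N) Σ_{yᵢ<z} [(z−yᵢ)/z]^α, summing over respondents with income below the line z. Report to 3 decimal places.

0.147

Below the line: ¥500,000, ¥600,000 (q = 2 of N = 8).
Relative gaps: (845000−500000)/845000 = 0.4083; (845000−600000)/845000 = 0.2899.
Raised to α = 0.5: 0.63897; 0.53846.
Sum = 1.177433; FGT(0.5) = 1.177433 / 8 = 0.147.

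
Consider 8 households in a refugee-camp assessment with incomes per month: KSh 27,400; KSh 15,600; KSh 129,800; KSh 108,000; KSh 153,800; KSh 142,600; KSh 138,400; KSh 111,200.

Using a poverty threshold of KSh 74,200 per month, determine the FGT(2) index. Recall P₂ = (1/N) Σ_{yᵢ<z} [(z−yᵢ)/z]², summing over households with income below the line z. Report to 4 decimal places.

0.1277

Below z: KSh 15,600, KSh 27,400 (q = 2 of N = 8).
Shortfall ratios: (74200−15600)/74200 = 0.7898; (74200−27400)/74200 = 0.6307.
Squared: 0.6237; 0.3978.
Sum = 1.021534; P₂ = 1.021534 / 8 = 0.1277.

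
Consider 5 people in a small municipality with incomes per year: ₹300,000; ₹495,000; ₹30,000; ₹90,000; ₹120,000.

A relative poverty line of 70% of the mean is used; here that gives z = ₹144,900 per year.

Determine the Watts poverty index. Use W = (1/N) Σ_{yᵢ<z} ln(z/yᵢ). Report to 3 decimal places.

Poor units: ₹30,000, ₹90,000, ₹120,000 (q = 3 of N = 5).
ln(z/y) terms: ln(144900/30000) = 1.5748; ln(144900/90000) = 0.4762; ln(144900/120000) = 0.1886.
W = 2.239633 / 5 = 0.448.

0.448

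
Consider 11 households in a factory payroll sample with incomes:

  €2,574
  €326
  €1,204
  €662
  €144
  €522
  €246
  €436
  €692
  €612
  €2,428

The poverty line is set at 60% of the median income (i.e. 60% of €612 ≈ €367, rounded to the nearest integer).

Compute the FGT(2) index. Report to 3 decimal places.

0.045

Below z: €144, €246, €326 (q = 3 of N = 11).
Relative gaps: (367−144)/367 = 0.6076; (367−246)/367 = 0.3297; (367−326)/367 = 0.1117.
Squared: 0.3692; 0.1087; 0.0125.
Sum = 0.490396; P₂ = 0.490396 / 11 = 0.045.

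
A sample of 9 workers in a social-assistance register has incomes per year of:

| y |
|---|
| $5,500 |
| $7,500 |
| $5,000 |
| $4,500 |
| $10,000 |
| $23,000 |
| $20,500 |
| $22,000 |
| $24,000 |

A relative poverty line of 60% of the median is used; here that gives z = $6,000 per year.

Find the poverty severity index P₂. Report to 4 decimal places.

Below the line: $4,500, $5,000, $5,500 (q = 3 of N = 9).
Relative gaps: (6000−4500)/6000 = 0.2500; (6000−5000)/6000 = 0.1667; (6000−5500)/6000 = 0.0833.
Squared: 0.0625; 0.0278; 0.0069.
Sum = 0.097222; P₂ = 0.097222 / 9 = 0.0108.

0.0108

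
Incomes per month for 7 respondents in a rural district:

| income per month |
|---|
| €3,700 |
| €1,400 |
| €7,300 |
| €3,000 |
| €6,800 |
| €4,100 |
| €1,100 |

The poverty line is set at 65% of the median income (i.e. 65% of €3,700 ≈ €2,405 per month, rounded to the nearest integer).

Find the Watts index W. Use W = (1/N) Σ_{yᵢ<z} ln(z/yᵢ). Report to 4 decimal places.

0.1890

Below z: €1,100, €1,400 (q = 2 of N = 7).
Log gaps: ln(2405/1100) = 0.7822; ln(2405/1400) = 0.5411.
W = 1.323317 / 7 = 0.1890.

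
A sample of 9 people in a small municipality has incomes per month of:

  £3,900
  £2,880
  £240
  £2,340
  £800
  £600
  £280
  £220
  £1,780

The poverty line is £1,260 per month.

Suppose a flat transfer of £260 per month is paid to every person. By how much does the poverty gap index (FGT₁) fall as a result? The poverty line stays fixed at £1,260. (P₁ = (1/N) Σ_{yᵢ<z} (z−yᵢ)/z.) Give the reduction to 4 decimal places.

0.1146

Before: below the line — £220, £240, £280, £600, £800; poverty gap index (FGT₁) = 0.366843.
After the £260 transfer: below the line — £480, £500, £540, £860, £1,060; poverty gap index (FGT₁) = 0.252205.
Reduction = 0.366843 − 0.252205 = 0.1146.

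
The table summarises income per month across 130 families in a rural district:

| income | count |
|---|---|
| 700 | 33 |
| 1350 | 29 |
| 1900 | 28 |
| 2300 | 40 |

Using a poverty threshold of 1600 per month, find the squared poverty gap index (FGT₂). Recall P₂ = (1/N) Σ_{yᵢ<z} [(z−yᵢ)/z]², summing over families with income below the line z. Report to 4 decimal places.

Poor units: 33×700, 29×1350 (q = 62 of N = 130).
Gap ratios (z−y)/z: (1600−700)/1600 = 0.5625 (×33); (1600−1350)/1600 = 0.1562 (×29).
Squared: 0.3164 (×33); 0.0244 (×29).
Sum = 11.149414; P₂ = 11.149414 / 130 = 0.0858.

0.0858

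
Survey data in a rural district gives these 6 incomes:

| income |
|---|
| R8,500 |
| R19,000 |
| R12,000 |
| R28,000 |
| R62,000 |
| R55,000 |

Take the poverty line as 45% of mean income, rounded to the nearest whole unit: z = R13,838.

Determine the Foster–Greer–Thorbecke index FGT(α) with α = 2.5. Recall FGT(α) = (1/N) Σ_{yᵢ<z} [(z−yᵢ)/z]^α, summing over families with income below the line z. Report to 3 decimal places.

Below the line: R8,500, R12,000 (q = 2 of N = 6).
Shortfall ratios: (13838−8500)/13838 = 0.3857; (13838−12000)/13838 = 0.1328.
Raised to α = 2.5: 0.09242; 0.00643.
Sum = 0.098849; FGT(2.5) = 0.098849 / 6 = 0.016.

0.016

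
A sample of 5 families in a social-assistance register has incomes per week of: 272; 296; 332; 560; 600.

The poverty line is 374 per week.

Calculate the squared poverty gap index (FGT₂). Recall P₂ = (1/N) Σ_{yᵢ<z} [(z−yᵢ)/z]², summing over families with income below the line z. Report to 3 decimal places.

0.026

Incomes under z: 272, 296, 332 (q = 3 of N = 5).
Relative gaps: (374−272)/374 = 0.2727; (374−296)/374 = 0.2086; (374−332)/374 = 0.1123.
Squared: 0.0744; 0.0435; 0.0126.
Sum = 0.130487; P₂ = 0.130487 / 5 = 0.026.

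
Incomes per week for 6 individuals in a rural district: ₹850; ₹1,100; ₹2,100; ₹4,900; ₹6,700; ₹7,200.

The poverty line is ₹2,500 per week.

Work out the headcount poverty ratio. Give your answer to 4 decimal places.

0.5000

3 of the 6 individuals have income below ₹2,500.
H = 3/6 = 0.5000.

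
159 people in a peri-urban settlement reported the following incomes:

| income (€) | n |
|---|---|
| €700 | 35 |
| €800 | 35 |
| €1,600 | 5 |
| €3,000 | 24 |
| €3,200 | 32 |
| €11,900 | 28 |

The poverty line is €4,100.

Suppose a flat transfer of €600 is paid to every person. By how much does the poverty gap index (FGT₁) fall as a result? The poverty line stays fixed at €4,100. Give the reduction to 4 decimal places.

Before: below the line — 35×€700, 35×€800, 5×€1,600, 24×€3,000, 32×€3,200; poverty gap index (FGT₁) = 0.463568.
After the €600 transfer: below the line — 35×€1,300, 35×€1,400, 5×€2,200, 24×€3,600, 32×€3,800; poverty gap index (FGT₁) = 0.342997.
Reduction = 0.463568 − 0.342997 = 0.1206.

0.1206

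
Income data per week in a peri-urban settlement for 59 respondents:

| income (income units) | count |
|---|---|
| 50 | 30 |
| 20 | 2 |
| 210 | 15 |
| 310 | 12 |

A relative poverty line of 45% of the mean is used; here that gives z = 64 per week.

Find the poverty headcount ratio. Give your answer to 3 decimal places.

0.542

32 of the 59 respondents have income below 64.
H = 32/59 = 0.542.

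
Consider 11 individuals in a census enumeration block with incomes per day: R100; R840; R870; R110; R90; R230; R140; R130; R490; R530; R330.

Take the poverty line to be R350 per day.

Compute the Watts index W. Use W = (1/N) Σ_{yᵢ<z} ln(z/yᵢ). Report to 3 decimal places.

0.559

Poor units: R90, R100, R110, R130, R140, R230, R330 (q = 7 of N = 11).
Log shortfalls: ln(350/90) = 1.3581; ln(350/100) = 1.2528; ln(350/110) = 1.1575; ln(350/130) = 0.9904; ln(350/140) = 0.9163; ln(350/230) = 0.4199; ln(350/330) = 0.0588.
W = 6.153723 / 11 = 0.559.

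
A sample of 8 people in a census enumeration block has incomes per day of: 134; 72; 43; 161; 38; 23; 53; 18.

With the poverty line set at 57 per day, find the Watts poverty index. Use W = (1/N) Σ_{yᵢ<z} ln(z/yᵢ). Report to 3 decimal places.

Poor units: 18, 23, 38, 43, 53 (q = 5 of N = 8).
Log gaps: ln(57/18) = 1.1527; ln(57/23) = 0.9076; ln(57/38) = 0.4055; ln(57/43) = 0.2819; ln(57/53) = 0.0728.
W = 2.820312 / 8 = 0.353.

0.353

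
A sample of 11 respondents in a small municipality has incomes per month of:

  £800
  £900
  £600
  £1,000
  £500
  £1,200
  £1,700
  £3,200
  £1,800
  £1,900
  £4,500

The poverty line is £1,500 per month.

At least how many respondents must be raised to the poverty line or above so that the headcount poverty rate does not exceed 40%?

Currently q = 6 of N = 11 are below the line (H = 0.545).
A headcount ratio of at most 40% allows at most ⌊0.40 × 11⌋ = 4 poor respondents.
So at least 6 − 4 = 2 must be lifted.

2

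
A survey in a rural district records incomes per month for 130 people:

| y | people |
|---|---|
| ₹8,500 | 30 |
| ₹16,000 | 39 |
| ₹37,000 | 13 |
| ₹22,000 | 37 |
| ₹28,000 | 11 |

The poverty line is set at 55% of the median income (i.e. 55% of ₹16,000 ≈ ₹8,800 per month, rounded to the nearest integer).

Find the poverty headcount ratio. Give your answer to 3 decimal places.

0.231

30 of the 130 people have income below ₹8,800.
H = 30/130 = 0.231.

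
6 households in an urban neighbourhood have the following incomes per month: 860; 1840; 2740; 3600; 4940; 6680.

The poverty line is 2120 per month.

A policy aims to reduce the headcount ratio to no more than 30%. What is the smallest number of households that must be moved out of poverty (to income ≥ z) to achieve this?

1

2 of the 6 households are poor, so H = 2/6 = 0.333.
A headcount ratio of at most 30% allows at most ⌊0.30 × 6⌋ = 1 poor households.
So at least 2 − 1 = 1 must be lifted.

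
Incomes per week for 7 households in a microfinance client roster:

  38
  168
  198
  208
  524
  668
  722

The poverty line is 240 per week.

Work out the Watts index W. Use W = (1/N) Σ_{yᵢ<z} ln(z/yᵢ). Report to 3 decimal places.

0.362

Below the line: 38, 168, 198, 208 (q = 4 of N = 7).
Log shortfalls: ln(240/38) = 1.8431; ln(240/168) = 0.3567; ln(240/198) = 0.1924; ln(240/208) = 0.1431.
W = 2.535200 / 7 = 0.362.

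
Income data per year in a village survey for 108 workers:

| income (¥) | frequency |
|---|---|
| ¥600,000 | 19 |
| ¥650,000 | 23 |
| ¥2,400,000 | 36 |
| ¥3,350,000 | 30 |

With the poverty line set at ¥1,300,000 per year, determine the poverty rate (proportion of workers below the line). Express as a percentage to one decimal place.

42 of the 108 workers have income below ¥1,300,000.
H = 42/108 = 38.9%.

38.9%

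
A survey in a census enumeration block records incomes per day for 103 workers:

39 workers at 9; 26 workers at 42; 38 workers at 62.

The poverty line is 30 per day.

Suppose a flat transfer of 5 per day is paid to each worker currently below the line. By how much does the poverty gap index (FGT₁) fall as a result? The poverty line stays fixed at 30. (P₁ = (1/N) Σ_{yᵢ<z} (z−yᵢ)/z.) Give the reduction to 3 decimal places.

0.063

Before: below the line — 39×9; poverty gap index (FGT₁) = 0.26505.
After the 5 transfer: below the line — 39×14; poverty gap index (FGT₁) = 0.20194.
Reduction = 0.26505 − 0.20194 = 0.063.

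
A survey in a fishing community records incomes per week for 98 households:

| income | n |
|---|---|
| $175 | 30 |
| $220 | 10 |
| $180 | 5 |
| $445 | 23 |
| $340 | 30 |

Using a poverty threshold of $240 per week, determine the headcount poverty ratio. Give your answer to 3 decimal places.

45 of the 98 households have income below $240.
H = 45/98 = 0.459.

0.459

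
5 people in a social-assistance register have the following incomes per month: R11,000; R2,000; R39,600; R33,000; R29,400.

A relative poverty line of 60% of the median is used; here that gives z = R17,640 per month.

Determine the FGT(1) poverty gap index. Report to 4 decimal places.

Incomes under z: R2,000, R11,000 (q = 2 of N = 5).
Gap ratios (z−y)/z: (17640−2000)/17640 = 0.8866; (17640−11000)/17640 = 0.3764.
Σ = 1.263039. Dividing by the full population N = 5 gives P₁ = 0.2526.

0.2526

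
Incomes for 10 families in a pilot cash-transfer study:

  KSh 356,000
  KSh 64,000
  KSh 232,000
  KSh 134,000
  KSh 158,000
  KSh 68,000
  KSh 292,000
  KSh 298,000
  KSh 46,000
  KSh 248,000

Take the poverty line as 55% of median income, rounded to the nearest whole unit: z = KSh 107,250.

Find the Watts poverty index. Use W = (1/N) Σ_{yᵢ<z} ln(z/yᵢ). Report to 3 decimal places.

0.182

Below z: KSh 46,000, KSh 64,000, KSh 68,000 (q = 3 of N = 10).
ln(z/y) terms: ln(107250/46000) = 0.8465; ln(107250/64000) = 0.5163; ln(107250/68000) = 0.4557.
W = 1.818455 / 10 = 0.182.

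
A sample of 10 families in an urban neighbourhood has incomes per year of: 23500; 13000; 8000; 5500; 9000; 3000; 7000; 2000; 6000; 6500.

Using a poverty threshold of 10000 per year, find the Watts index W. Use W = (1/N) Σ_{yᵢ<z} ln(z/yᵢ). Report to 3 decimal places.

0.504

Below z: 2000, 3000, 5500, 6000, 6500, 7000, 8000, 9000 (q = 8 of N = 10).
Log shortfalls: ln(10000/2000) = 1.6094; ln(10000/3000) = 1.2040; ln(10000/5500) = 0.5978; ln(10000/6000) = 0.5108; ln(10000/6500) = 0.4308; ln(10000/7000) = 0.3567; ln(10000/8000) = 0.2231; ln(10000/9000) = 0.1054.
W = 5.038035 / 10 = 0.504.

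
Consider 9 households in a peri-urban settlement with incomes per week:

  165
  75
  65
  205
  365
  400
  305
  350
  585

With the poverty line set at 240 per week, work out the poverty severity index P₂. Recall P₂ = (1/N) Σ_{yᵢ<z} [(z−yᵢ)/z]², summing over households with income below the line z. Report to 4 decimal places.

0.1248

Poor units: 65, 75, 165, 205 (q = 4 of N = 9).
Relative gaps: (240−65)/240 = 0.7292; (240−75)/240 = 0.6875; (240−165)/240 = 0.3125; (240−205)/240 = 0.1458.
Squared: 0.5317; 0.4727; 0.0977; 0.0213.
Sum = 1.123264; P₂ = 1.123264 / 9 = 0.1248.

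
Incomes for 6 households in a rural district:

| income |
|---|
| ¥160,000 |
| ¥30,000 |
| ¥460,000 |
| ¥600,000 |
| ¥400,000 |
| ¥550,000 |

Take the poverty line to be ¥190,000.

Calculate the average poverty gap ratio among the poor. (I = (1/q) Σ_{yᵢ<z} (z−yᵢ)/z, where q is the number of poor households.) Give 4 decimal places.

0.5000

Poor units: ¥30,000, ¥160,000 (q = 2 of N = 6).
Relative gaps: 0.8421, 0.1579; sum = 1.000000.
The income-gap ratio divides by q (the poor only): 1.000000 / 2 = 0.5000.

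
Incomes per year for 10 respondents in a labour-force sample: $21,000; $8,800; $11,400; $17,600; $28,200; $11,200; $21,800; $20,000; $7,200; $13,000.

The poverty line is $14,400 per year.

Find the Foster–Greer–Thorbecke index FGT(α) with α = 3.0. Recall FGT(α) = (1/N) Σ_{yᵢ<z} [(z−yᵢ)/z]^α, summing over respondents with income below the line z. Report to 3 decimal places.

Below z: $7,200, $8,800, $11,200, $11,400, $13,000 (q = 5 of N = 10).
Relative gaps: (14400−7200)/14400 = 0.5000; (14400−8800)/14400 = 0.3889; (14400−11200)/14400 = 0.2222; (14400−11400)/14400 = 0.2083; (14400−13000)/14400 = 0.0972.
Raised to α = 3.0: 0.12500; 0.05881; 0.01097; 0.00904; 0.00092.
Sum = 0.204749; FGT(3.0) = 0.204749 / 10 = 0.020.

0.020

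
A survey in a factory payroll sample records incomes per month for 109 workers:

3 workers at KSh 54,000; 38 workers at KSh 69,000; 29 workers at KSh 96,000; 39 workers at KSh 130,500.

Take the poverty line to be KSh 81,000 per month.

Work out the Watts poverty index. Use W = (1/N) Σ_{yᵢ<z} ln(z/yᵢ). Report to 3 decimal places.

0.067

Poor units: 3×KSh 54,000, 38×KSh 69,000 (q = 41 of N = 109).
Log shortfalls: ln(81000/54000) = 0.4055 (×3); ln(81000/69000) = 0.1603 (×38).
W = 7.309416 / 109 = 0.067.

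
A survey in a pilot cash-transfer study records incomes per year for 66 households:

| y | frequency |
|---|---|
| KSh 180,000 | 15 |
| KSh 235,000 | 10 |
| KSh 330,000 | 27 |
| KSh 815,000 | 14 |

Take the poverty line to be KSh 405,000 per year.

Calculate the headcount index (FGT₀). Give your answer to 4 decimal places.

52 of the 66 households have income below KSh 405,000.
H = 52/66 = 0.7879.

0.7879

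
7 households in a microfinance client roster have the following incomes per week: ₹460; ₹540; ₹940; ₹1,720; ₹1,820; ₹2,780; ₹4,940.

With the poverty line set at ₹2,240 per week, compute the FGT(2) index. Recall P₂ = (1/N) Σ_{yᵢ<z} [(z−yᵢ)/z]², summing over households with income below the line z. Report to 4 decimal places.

0.2333

Below z: ₹460, ₹540, ₹940, ₹1,720, ₹1,820 (q = 5 of N = 7).
Shortfall ratios: (2240−460)/2240 = 0.7946; (2240−540)/2240 = 0.7589; (2240−940)/2240 = 0.5804; (2240−1720)/2240 = 0.2321; (2240−1820)/2240 = 0.1875.
Squared: 0.6315; 0.5760; 0.3368; 0.0539; 0.0352.
Sum = 1.633291; P₂ = 1.633291 / 7 = 0.2333.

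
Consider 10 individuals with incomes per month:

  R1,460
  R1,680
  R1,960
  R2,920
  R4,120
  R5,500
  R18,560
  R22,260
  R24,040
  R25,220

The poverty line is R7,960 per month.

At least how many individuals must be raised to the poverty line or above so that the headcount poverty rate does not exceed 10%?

5

Currently q = 6 of N = 10 are below the line (H = 0.600).
A headcount ratio of at most 10% allows at most ⌊0.10 × 10⌋ = 1 poor individuals.
So at least 6 − 1 = 5 must be lifted.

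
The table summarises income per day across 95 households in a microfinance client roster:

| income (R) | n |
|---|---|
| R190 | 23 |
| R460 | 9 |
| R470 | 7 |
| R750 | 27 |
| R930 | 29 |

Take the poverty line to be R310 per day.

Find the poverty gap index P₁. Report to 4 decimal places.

Incomes under z: 23×R190 (q = 23 of N = 95).
Gap ratios (z−y)/z: (310−190)/310 = 0.3871 (×23).
Sum of shortfalls = 8.903226; P₁ averages over all N: 8.903226 / 95 = 0.0937.

0.0937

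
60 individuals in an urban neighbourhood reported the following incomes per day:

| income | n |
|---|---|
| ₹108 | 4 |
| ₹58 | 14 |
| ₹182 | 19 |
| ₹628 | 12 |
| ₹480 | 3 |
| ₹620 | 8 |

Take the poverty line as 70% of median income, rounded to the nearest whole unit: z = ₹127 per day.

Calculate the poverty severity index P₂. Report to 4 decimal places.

0.0704

Poor units: 14×₹58, 4×₹108 (q = 18 of N = 60).
Relative gaps: (127−58)/127 = 0.5433 (×14); (127−108)/127 = 0.1496 (×4).
Squared: 0.2952 (×14); 0.0224 (×4).
Sum = 4.222084; P₂ = 4.222084 / 60 = 0.0704.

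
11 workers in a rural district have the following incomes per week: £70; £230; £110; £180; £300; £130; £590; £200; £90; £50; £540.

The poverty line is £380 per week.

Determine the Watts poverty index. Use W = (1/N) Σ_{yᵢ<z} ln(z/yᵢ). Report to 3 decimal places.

Below the line: £50, £70, £90, £110, £130, £180, £200, £230, £300 (q = 9 of N = 11).
Log shortfalls: ln(380/50) = 2.0281; ln(380/70) = 1.6917; ln(380/90) = 1.4404; ln(380/110) = 1.2397; ln(380/130) = 1.0726; ln(380/180) = 0.7472; ln(380/200) = 0.6419; ln(380/230) = 0.5021; ln(380/300) = 0.2364.
W = 9.600063 / 11 = 0.873.

0.873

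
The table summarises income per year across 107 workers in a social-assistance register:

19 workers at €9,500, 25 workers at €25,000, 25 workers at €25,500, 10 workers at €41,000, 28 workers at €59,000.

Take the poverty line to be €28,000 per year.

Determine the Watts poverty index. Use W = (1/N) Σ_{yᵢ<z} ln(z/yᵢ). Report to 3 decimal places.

0.240

Poor units: 19×€9,500, 25×€25,000, 25×€25,500 (q = 69 of N = 107).
ln(z/y) terms: ln(28000/9500) = 1.0809 (×19); ln(28000/25000) = 0.1133 (×25); ln(28000/25500) = 0.0935 (×25).
W = 25.708710 / 107 = 0.240.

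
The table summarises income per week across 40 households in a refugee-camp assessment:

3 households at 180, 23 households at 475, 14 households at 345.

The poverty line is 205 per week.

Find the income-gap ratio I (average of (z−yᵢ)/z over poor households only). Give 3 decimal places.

0.122

Below the line: 3×180 (q = 3 of N = 40).
Relative gaps: 0.1220 (×3); sum = 0.365854.
The income-gap ratio divides by q (the poor only): 0.365854 / 3 = 0.122.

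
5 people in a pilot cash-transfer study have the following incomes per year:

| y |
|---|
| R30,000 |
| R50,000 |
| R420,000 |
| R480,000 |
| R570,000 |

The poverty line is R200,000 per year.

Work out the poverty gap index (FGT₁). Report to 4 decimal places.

0.3200

Poor units: R30,000, R50,000 (q = 2 of N = 5).
Shortfall ratios: (200000−30000)/200000 = 0.8500; (200000−50000)/200000 = 0.7500.
Sum of shortfalls = 1.600000; P₁ averages over all N: 1.600000 / 5 = 0.3200.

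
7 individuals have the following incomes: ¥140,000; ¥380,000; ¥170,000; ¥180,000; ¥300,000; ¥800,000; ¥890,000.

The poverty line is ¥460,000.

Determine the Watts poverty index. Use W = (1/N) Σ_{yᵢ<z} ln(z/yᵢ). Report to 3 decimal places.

Incomes under z: ¥140,000, ¥170,000, ¥180,000, ¥300,000, ¥380,000 (q = 5 of N = 7).
Log gaps: ln(460000/140000) = 1.1896; ln(460000/170000) = 0.9954; ln(460000/180000) = 0.9383; ln(460000/300000) = 0.4274; ln(460000/380000) = 0.1911.
W = 3.741781 / 7 = 0.535.

0.535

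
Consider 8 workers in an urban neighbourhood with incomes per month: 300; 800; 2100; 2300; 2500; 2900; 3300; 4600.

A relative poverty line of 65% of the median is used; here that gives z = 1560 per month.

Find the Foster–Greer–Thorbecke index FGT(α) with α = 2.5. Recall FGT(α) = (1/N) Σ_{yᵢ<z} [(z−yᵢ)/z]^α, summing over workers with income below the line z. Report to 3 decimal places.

0.094

Below z: 300, 800 (q = 2 of N = 8).
Normalized shortfalls: (1560−300)/1560 = 0.8077; (1560−800)/1560 = 0.4872.
Raised to α = 2.5: 0.58629; 0.16566.
Sum = 0.751955; FGT(2.5) = 0.751955 / 8 = 0.094.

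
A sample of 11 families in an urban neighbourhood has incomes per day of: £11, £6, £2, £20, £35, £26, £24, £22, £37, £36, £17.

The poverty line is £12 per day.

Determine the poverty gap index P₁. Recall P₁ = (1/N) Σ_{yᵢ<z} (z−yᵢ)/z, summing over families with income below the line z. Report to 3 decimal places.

Incomes under z: £2, £6, £11 (q = 3 of N = 11).
Relative gaps: (12−2)/12 = 0.8333; (12−6)/12 = 0.5000; (12−11)/12 = 0.0833.
Sum of shortfalls = 1.416667; P₁ averages over all N: 1.416667 / 11 = 0.129.

0.129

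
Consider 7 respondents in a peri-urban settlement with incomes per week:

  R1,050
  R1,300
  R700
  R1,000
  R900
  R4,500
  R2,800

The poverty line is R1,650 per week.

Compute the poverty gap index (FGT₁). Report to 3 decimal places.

0.286

Below the line: R700, R900, R1,000, R1,050, R1,300 (q = 5 of N = 7).
Shortfall ratios: (1650−700)/1650 = 0.5758; (1650−900)/1650 = 0.4545; (1650−1000)/1650 = 0.3939; (1650−1050)/1650 = 0.3636; (1650−1300)/1650 = 0.2121.
Σ = 2.000000. Dividing by the full population N = 7 gives P₁ = 0.286.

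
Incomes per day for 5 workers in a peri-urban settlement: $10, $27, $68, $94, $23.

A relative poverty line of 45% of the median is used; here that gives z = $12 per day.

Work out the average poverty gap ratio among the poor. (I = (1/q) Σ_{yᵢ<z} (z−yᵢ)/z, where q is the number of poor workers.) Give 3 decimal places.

0.167

Poor units: $10 (q = 1 of N = 5).
Shortfall ratios (z−y)/z: 0.1667; sum = 0.166667.
I averages over the q = 1 poor units only: 0.166667 / 1 = 0.167.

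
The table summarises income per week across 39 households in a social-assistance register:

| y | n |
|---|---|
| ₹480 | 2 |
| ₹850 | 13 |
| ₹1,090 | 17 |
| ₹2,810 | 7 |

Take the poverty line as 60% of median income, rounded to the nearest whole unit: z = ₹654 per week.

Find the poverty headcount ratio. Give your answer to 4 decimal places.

2 of the 39 households have income below ₹654.
H = 2/39 = 0.0513.

0.0513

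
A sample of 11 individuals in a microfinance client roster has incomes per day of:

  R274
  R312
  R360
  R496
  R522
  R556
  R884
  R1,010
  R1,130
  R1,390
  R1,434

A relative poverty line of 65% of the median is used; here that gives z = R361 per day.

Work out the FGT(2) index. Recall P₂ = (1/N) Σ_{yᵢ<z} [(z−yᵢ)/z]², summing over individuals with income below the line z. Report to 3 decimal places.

0.007

Below the line: R274, R312, R360 (q = 3 of N = 11).
Relative gaps: (361−274)/361 = 0.2410; (361−312)/361 = 0.1357; (361−360)/361 = 0.0028.
Squared: 0.0581; 0.0184; 0.0000.
Sum = 0.076511; P₂ = 0.076511 / 11 = 0.007.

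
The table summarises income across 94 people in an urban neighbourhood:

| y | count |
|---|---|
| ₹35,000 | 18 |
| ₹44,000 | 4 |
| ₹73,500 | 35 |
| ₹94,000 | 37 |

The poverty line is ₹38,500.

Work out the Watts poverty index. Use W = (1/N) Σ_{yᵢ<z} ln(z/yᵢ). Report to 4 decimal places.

Below z: 18×₹35,000 (q = 18 of N = 94).
Log gaps: ln(38500/35000) = 0.0953 (×18).
W = 1.715583 / 94 = 0.0183.

0.0183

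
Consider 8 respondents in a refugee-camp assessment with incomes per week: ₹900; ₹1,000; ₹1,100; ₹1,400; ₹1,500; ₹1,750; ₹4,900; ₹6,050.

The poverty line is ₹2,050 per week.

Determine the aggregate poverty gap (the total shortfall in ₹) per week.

₹4,650

Below the line: ₹900, ₹1,000, ₹1,100, ₹1,400, ₹1,500, ₹1,750 (q = 6 of N = 8).
Individual gaps: 2050−900 = 1150; 2050−1000 = 1050; 2050−1100 = 950; 2050−1400 = 650; 2050−1500 = 550; 2050−1750 = 300.
Aggregate gap = ₹4,650.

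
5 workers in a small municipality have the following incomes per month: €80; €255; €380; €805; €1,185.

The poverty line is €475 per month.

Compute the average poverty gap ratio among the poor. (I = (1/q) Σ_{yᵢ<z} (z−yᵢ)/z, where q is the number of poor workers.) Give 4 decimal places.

Poor units: €80, €255, €380 (q = 3 of N = 5).
Relative gaps: 0.8316, 0.4632, 0.2000; sum = 1.494737.
The income-gap ratio divides by q (the poor only): 1.494737 / 3 = 0.4982.

0.4982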